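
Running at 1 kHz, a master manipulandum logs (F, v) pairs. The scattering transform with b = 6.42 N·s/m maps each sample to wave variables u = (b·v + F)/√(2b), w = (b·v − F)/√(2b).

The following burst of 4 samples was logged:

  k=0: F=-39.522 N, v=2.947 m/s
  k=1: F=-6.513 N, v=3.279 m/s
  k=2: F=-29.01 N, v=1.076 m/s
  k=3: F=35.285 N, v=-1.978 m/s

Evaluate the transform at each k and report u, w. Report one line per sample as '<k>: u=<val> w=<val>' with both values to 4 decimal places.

k=0: b·v=6.42×2.947=18.9197; √(2b)=3.5833; u=(18.9197+(-39.522))/3.5833=-5.7495, w=(18.9197−(-39.522))/3.5833=16.3095
k=1: b·v=6.42×3.279=21.0512; √(2b)=3.5833; u=(21.0512+(-6.513))/3.5833=4.0572, w=(21.0512−(-6.513))/3.5833=7.6924
k=2: b·v=6.42×1.076=6.9079; √(2b)=3.5833; u=(6.9079+(-29.01))/3.5833=-6.1681, w=(6.9079−(-29.01))/3.5833=10.0237
k=3: b·v=6.42×(-1.978)=-12.6988; √(2b)=3.5833; u=(-12.6988+35.285)/3.5833=6.3032, w=(-12.6988−35.285)/3.5833=-13.3910

0: u=-5.7495 w=16.3095
1: u=4.0572 w=7.6924
2: u=-6.1681 w=10.0237
3: u=6.3032 w=-13.3910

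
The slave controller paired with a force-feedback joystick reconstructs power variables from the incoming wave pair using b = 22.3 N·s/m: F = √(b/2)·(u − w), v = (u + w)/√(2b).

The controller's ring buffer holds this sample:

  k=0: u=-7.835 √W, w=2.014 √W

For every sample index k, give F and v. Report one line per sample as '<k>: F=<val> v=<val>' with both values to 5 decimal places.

0: F=-32.88740 v=-0.87163

k=0: u−w=-9.84900, u+w=-5.82100; √(b/2)=3.33916, √(2b)=6.67832; F=3.33916×(-9.849)=-32.88740, v=-5.82100/6.67832=-0.87163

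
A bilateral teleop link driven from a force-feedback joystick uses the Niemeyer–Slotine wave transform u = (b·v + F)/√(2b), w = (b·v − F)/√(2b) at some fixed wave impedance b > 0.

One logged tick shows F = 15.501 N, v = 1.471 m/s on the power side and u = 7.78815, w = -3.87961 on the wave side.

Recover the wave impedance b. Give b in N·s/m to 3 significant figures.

b = 3.53 N·s/m

u + w = 3.90854;  u + w = √(2b)·v, so √(2b) = 3.90854/1.471 = 2.65706.
b = (√(2b))²/2 = 7.05998/2 = 3.52999.
(Check via u − w = 2F/√(2b): u − w = 11.66776, 2F/√(2b) = 11.66777.)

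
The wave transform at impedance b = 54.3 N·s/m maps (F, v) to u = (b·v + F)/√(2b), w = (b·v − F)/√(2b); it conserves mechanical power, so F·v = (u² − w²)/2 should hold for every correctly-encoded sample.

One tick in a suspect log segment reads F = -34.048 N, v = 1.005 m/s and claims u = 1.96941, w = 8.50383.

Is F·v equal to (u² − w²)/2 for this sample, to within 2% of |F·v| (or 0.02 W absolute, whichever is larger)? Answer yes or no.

F·v = (-34.048)×1.005 = -34.21824 W.
(u² − w²)/2 = (3.87858 − 72.31512)/2 = -34.21827 W.
|Δ| = 0.00003;  2% of max(1, |F·v|) = 0.68436.

yes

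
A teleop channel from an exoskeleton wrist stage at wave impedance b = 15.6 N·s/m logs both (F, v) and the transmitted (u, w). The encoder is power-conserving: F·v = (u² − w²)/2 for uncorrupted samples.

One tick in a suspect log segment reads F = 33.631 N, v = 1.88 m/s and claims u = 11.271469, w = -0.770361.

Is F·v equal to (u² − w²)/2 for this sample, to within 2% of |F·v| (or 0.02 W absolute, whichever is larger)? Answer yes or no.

F·v = 33.631×1.88 = 63.226280 W.
(u² − w²)/2 = (127.046013 − 0.593456)/2 = 63.226279 W.
|Δ| = 0.000001;  2% of max(1, |F·v|) = 1.264526.

yes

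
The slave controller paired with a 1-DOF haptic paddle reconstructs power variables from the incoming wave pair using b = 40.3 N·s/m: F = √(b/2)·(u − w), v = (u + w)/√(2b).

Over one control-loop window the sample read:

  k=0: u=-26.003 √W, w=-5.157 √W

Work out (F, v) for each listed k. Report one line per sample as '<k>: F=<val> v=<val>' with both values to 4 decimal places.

k=0: u−w=-20.8460, u+w=-31.1600; √(b/2)=4.4889, √(2b)=8.9778; F=4.4889×(-20.846)=-93.5751, v=-31.1600/8.9778=-3.4708

0: F=-93.5751 v=-3.4708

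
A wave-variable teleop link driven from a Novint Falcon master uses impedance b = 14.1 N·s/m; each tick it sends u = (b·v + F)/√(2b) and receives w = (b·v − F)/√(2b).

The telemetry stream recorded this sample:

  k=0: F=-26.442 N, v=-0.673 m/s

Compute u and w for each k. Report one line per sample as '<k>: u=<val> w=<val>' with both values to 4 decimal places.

0: u=-6.7663 w=3.1924

k=0: b·v=14.1×(-0.673)=-9.4893; √(2b)=5.3104; u=(-9.4893+(-26.442))/5.3104=-6.7663, w=(-9.4893−(-26.442))/5.3104=3.1924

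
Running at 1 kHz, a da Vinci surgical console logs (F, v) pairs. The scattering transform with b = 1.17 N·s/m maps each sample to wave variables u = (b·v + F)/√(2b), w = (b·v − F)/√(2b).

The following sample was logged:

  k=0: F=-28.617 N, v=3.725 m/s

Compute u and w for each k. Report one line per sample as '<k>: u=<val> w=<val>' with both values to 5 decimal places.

0: u=-15.85844 w=21.55660

k=0: b·v=1.17×3.725=4.35825; √(2b)=1.52971; u=(4.35825+(-28.617))/1.52971=-15.85844, w=(4.35825−(-28.617))/1.52971=21.55660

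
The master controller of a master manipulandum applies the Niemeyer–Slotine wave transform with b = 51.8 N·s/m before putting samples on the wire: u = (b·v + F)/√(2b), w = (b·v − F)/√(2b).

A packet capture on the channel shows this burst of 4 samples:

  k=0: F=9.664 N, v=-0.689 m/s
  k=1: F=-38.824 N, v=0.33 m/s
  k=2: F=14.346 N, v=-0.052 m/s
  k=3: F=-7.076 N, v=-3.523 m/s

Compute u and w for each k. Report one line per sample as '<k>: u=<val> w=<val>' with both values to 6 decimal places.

0: u=-2.557001 w=-4.455923
1: u=-2.134911 w=5.493786
2: u=1.144816 w=-1.674093
3: u=-18.624464 w=-17.234070

k=0: b·v=51.8×(-0.689)=-35.690200; √(2b)=10.178409; u=(-35.690200+9.664)/10.178409=-2.557001, w=(-35.690200−9.664)/10.178409=-4.455923
k=1: b·v=51.8×0.33=17.094000; √(2b)=10.178409; u=(17.094000+(-38.824))/10.178409=-2.134911, w=(17.094000−(-38.824))/10.178409=5.493786
k=2: b·v=51.8×(-0.052)=-2.693600; √(2b)=10.178409; u=(-2.693600+14.346)/10.178409=1.144816, w=(-2.693600−14.346)/10.178409=-1.674093
k=3: b·v=51.8×(-3.523)=-182.491400; √(2b)=10.178409; u=(-182.491400+(-7.076))/10.178409=-18.624464, w=(-182.491400−(-7.076))/10.178409=-17.234070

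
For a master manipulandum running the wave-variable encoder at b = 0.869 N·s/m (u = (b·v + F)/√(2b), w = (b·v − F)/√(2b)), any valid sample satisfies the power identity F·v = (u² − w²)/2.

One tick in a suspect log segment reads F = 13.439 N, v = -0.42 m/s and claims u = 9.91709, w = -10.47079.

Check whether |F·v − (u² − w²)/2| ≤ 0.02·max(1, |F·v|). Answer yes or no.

F·v = 13.439×(-0.42) = -5.644380 W.
(u² − w²)/2 = (98.348674 − 109.637443)/2 = -5.644385 W.
|Δ| = 0.000005;  2% of max(1, |F·v|) = 0.112888.

yes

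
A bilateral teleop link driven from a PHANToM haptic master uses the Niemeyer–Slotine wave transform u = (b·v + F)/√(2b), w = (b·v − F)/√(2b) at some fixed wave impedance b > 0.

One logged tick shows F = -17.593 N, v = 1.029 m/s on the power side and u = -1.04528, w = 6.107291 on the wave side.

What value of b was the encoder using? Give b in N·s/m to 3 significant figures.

u + w = 5.062011;  u + w = √(2b)·v, so √(2b) = 5.062011/1.029 = 4.919350.
b = (√(2b))²/2 = 24.200003/2 = 12.100001.
(Check via u − w = 2F/√(2b): u − w = -7.152571, 2F/√(2b) = -7.152571.)

b = 12.1 N·s/m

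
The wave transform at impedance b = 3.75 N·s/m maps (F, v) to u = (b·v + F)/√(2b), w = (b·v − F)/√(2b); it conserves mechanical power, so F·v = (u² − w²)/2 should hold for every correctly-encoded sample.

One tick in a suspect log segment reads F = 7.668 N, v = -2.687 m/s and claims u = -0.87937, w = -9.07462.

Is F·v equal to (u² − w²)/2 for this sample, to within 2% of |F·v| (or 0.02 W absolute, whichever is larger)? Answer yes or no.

F·v = 7.668×(-2.687) = -20.60392 W.
(u² − w²)/2 = (0.77329 − 82.34873)/2 = -40.78772 W.
|Δ| = 20.18380;  2% of max(1, |F·v|) = 0.41208.

no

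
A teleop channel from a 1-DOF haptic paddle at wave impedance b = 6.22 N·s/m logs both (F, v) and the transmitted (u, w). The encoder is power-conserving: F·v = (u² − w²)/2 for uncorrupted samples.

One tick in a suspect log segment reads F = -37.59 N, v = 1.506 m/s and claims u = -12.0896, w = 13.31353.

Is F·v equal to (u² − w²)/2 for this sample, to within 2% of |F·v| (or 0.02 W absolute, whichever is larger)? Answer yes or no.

F·v = (-37.59)×1.506 = -56.6105 W.
(u² − w²)/2 = (146.1584 − 177.2501)/2 = -15.5458 W.
|Δ| = 41.0647;  2% of max(1, |F·v|) = 1.1322.

no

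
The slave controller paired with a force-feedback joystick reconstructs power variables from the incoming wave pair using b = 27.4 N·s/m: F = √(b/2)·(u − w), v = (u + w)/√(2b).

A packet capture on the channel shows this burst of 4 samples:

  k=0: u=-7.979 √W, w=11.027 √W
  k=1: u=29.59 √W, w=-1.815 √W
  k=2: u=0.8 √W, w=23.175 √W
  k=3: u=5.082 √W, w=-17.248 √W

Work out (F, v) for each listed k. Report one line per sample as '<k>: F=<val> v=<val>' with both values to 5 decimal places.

k=0: u−w=-19.00600, u+w=3.04800; √(b/2)=3.70135, √(2b)=7.40270; F=3.70135×(-19.006)=-70.34788, v=3.04800/7.40270=0.41174
k=1: u−w=31.40500, u+w=27.77500; √(b/2)=3.70135, √(2b)=7.40270; F=3.70135×31.405=116.24093, v=27.77500/7.40270=3.75201
k=2: u−w=-22.37500, u+w=23.97500; √(b/2)=3.70135, √(2b)=7.40270; F=3.70135×(-22.375)=-82.81773, v=23.97500/7.40270=3.23868
k=3: u−w=22.33000, u+w=-12.16600; √(b/2)=3.70135, √(2b)=7.40270; F=3.70135×22.33=82.65117, v=-12.16600/7.40270=-1.64345

0: F=-70.34788 v=0.41174
1: F=116.24093 v=3.75201
2: F=-82.81773 v=3.23868
3: F=82.65117 v=-1.64345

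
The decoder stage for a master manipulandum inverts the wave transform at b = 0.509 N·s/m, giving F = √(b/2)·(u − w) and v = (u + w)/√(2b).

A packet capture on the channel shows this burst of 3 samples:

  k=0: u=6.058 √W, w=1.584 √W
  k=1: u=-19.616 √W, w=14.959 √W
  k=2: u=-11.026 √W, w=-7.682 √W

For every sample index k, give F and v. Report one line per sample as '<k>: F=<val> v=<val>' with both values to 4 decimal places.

0: F=2.2570 v=7.5741
1: F=-17.4424 v=-4.6156
2: F=-1.6870 v=-18.5419

k=0: u−w=4.4740, u+w=7.6420; √(b/2)=0.5045, √(2b)=1.0090; F=0.5045×4.474=2.2570, v=7.6420/1.0090=7.5741
k=1: u−w=-34.5750, u+w=-4.6570; √(b/2)=0.5045, √(2b)=1.0090; F=0.5045×(-34.575)=-17.4424, v=-4.6570/1.0090=-4.6156
k=2: u−w=-3.3440, u+w=-18.7080; √(b/2)=0.5045, √(2b)=1.0090; F=0.5045×(-3.344)=-1.6870, v=-18.7080/1.0090=-18.5419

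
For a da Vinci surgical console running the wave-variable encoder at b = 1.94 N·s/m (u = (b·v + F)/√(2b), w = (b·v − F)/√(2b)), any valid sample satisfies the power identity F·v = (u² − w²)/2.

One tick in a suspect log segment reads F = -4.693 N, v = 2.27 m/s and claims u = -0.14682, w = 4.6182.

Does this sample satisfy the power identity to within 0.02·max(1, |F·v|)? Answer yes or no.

F·v = (-4.693)×2.27 = -10.65311 W.
(u² − w²)/2 = (0.02156 − 21.32777)/2 = -10.65311 W.
|Δ| = 0.00000;  2% of max(1, |F·v|) = 0.21306.

yes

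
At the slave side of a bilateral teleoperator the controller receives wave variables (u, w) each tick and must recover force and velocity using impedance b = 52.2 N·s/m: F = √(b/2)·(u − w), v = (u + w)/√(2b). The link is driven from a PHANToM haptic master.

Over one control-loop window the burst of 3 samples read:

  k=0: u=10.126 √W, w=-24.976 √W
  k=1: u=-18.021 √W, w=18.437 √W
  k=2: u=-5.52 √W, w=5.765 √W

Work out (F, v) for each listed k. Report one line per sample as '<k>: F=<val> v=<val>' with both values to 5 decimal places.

k=0: u−w=35.10200, u+w=-14.85000; √(b/2)=5.10882, √(2b)=10.21763; F=5.10882×35.102=179.32966, v=-14.85000/10.21763=-1.45337
k=1: u−w=-36.45800, u+w=0.41600; √(b/2)=5.10882, √(2b)=10.21763; F=5.10882×(-36.458)=-186.25721, v=0.41600/10.21763=0.04071
k=2: u−w=-11.28500, u+w=0.24500; √(b/2)=5.10882, √(2b)=10.21763; F=5.10882×(-11.285)=-57.65299, v=0.24500/10.21763=0.02398

0: F=179.32966 v=-1.45337
1: F=-186.25721 v=0.04071
2: F=-57.65299 v=0.02398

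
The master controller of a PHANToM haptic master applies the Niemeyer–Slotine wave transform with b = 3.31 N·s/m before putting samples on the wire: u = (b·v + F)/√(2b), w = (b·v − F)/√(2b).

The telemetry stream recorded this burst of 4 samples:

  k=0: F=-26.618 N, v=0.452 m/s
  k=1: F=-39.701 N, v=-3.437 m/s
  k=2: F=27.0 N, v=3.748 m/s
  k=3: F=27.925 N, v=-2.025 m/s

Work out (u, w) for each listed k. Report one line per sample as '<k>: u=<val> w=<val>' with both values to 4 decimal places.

k=0: b·v=3.31×0.452=1.4961; √(2b)=2.5729; u=(1.4961+(-26.618))/2.5729=-9.7639, w=(1.4961−(-26.618))/2.5729=10.9269
k=1: b·v=3.31×(-3.437)=-11.3765; √(2b)=2.5729; u=(-11.3765+(-39.701))/2.5729=-19.8518, w=(-11.3765−(-39.701))/2.5729=11.0086
k=2: b·v=3.31×3.748=12.4059; √(2b)=2.5729; u=(12.4059+27.0)/2.5729=15.3155, w=(12.4059−27.0)/2.5729=-5.6722
k=3: b·v=3.31×(-2.025)=-6.7027; √(2b)=2.5729; u=(-6.7027+27.925)/2.5729=8.2483, w=(-6.7027−27.925)/2.5729=-13.4585

0: u=-9.7639 w=10.9269
1: u=-19.8518 w=11.0086
2: u=15.3155 w=-5.6722
3: u=8.2483 w=-13.4585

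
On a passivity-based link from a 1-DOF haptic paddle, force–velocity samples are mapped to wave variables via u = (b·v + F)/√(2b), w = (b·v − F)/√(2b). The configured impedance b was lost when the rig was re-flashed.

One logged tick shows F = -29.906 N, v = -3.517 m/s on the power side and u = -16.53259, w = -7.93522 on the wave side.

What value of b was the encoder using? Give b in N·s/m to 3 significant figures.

u + w = -24.46781;  u + w = √(2b)·v, so √(2b) = -24.46781/(-3.517) = 6.95701.
b = (√(2b))²/2 = 48.40001/2 = 24.20001.
(Check via u − w = 2F/√(2b): u − w = -8.59737, 2F/√(2b) = -8.59737.)

b = 24.2 N·s/m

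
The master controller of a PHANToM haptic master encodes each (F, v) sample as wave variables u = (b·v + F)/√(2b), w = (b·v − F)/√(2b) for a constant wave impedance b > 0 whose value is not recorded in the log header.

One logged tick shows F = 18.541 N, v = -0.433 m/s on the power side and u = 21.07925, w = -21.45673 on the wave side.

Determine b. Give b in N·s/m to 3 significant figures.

b = 0.38 N·s/m

u + w = -0.37748;  u + w = √(2b)·v, so √(2b) = -0.37748/(-0.433) = 0.87178.
b = (√(2b))²/2 = 0.76000/2 = 0.38000.
(Check via u − w = 2F/√(2b): u − w = 42.53598, 2F/√(2b) = 42.53604.)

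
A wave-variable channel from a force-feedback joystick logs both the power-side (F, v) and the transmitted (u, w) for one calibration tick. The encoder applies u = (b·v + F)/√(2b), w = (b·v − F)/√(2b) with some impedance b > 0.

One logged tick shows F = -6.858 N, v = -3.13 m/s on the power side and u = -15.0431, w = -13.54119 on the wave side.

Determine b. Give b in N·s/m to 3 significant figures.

u + w = -28.5843;  u + w = √(2b)·v, so √(2b) = -28.5843/(-3.13) = 9.1324.
b = (√(2b))²/2 = 83.4000/2 = 41.7000.
(Check via u − w = 2F/√(2b): u − w = -1.5019, 2F/√(2b) = -1.5019.)

b = 41.7 N·s/m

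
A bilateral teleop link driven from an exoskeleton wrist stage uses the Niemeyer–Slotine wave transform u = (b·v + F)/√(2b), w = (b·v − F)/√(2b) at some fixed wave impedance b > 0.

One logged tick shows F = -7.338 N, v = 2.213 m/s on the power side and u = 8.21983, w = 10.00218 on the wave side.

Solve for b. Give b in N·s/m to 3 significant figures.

u + w = 18.2220;  u + w = √(2b)·v, so √(2b) = 18.2220/2.213 = 8.2341.
b = (√(2b))²/2 = 67.8000/2 = 33.9000.
(Check via u − w = 2F/√(2b): u − w = -1.7823, 2F/√(2b) = -1.7823.)

b = 33.9 N·s/m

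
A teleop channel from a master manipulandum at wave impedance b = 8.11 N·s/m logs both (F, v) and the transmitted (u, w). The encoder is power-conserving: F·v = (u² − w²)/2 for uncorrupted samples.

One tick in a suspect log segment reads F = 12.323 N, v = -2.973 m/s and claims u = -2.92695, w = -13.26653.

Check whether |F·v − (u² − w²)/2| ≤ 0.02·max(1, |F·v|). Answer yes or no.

F·v = 12.323×(-2.973) = -36.6363 W.
(u² − w²)/2 = (8.5670 − 176.0008)/2 = -83.7169 W.
|Δ| = 47.0806;  2% of max(1, |F·v|) = 0.7327.

no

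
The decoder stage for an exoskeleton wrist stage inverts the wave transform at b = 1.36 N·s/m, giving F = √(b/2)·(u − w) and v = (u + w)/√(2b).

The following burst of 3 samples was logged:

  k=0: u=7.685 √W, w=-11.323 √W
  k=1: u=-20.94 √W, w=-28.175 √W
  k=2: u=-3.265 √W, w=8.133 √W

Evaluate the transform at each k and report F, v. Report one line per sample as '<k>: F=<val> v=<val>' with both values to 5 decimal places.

k=0: u−w=19.00800, u+w=-3.63800; √(b/2)=0.82462, √(2b)=1.64924; F=0.82462×19.008=15.67440, v=-3.63800/1.64924=-2.20586
k=1: u−w=7.23500, u+w=-49.11500; √(b/2)=0.82462, √(2b)=1.64924; F=0.82462×7.235=5.96613, v=-49.11500/1.64924=-29.78034
k=2: u−w=-11.39800, u+w=4.86800; √(b/2)=0.82462, √(2b)=1.64924; F=0.82462×(-11.398)=-9.39903, v=4.86800/1.64924=2.95166

0: F=15.67440 v=-2.20586
1: F=5.96613 v=-29.78034
2: F=-9.39903 v=2.95166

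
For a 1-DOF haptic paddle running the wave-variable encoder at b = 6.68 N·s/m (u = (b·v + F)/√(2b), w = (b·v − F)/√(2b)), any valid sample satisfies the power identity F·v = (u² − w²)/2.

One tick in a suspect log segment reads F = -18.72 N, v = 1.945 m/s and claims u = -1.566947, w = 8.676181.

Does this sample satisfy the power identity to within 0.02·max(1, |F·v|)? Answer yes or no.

F·v = (-18.72)×1.945 = -36.410400 W.
(u² − w²)/2 = (2.455323 − 75.276117)/2 = -36.410397 W.
|Δ| = 0.000003;  2% of max(1, |F·v|) = 0.728208.

yes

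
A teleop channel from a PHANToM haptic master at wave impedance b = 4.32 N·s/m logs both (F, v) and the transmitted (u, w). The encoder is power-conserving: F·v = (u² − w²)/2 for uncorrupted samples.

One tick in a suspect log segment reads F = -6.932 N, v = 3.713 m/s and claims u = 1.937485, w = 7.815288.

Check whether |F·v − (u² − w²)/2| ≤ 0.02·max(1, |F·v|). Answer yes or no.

no

F·v = (-6.932)×3.713 = -25.738516 W.
(u² − w²)/2 = (3.753848 − 61.078727)/2 = -28.662439 W.
|Δ| = 2.923923;  2% of max(1, |F·v|) = 0.514770.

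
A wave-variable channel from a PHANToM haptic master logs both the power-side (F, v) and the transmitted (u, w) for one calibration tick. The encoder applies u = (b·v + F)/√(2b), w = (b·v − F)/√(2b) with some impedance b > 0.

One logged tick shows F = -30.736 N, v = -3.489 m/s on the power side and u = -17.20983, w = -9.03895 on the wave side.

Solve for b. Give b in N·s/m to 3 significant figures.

b = 28.3 N·s/m

u + w = -26.2488;  u + w = √(2b)·v, so √(2b) = -26.2488/(-3.489) = 7.5233.
b = (√(2b))²/2 = 56.6000/2 = 28.3000.
(Check via u − w = 2F/√(2b): u − w = -8.1709, 2F/√(2b) = -8.1709.)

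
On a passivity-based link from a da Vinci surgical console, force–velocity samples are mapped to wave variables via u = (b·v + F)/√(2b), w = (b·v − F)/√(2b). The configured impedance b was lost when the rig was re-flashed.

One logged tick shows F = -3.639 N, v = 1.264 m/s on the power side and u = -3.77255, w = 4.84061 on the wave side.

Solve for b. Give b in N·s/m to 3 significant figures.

u + w = 1.06806;  u + w = √(2b)·v, so √(2b) = 1.06806/1.264 = 0.84498.
b = (√(2b))²/2 = 0.71400/2 = 0.35700.
(Check via u − w = 2F/√(2b): u − w = -8.61316, 2F/√(2b) = -8.61318.)

b = 0.357 N·s/m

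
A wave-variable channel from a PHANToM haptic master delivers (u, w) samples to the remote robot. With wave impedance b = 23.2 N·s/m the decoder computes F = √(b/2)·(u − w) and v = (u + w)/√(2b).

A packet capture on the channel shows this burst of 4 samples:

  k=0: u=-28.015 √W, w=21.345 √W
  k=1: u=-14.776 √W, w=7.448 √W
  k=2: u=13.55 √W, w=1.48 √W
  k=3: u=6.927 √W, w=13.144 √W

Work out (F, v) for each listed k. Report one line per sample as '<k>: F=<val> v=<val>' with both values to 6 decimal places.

k=0: u−w=-49.360000, u+w=-6.670000; √(b/2)=3.405877, √(2b)=6.811755; F=3.405877×(-49.36)=-168.114102, v=-6.670000/6.811755=-0.979190
k=1: u−w=-22.224000, u+w=-7.328000; √(b/2)=3.405877, √(2b)=6.811755; F=3.405877×(-22.224)=-75.692217, v=-7.328000/6.811755=-1.075787
k=2: u−w=12.070000, u+w=15.030000; √(b/2)=3.405877, √(2b)=6.811755; F=3.405877×12.07=41.108939, v=15.030000/6.811755=2.206480
k=3: u−w=-6.217000, u+w=20.071000; √(b/2)=3.405877, √(2b)=6.811755; F=3.405877×(-6.217)=-21.174339, v=20.071000/6.811755=2.946524

0: F=-168.114102 v=-0.979190
1: F=-75.692217 v=-1.075787
2: F=41.108939 v=2.206480
3: F=-21.174339 v=2.946524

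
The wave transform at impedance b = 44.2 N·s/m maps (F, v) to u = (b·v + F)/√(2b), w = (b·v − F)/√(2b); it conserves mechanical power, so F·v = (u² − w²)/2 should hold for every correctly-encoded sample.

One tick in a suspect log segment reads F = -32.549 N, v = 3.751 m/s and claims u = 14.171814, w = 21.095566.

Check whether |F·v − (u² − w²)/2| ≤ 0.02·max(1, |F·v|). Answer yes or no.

yes

F·v = (-32.549)×3.751 = -122.091299 W.
(u² − w²)/2 = (200.840312 − 445.022905)/2 = -122.091296 W.
|Δ| = 0.000003;  2% of max(1, |F·v|) = 2.441826.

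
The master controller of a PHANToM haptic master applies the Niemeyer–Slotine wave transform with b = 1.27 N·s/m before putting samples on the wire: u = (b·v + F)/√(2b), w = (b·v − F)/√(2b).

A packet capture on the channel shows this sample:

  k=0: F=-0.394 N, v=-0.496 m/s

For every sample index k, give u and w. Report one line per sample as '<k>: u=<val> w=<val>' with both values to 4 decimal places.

k=0: b·v=1.27×(-0.496)=-0.6299; √(2b)=1.5937; u=(-0.6299+(-0.394))/1.5937=-0.6425, w=(-0.6299−(-0.394))/1.5937=-0.1480

0: u=-0.6425 w=-0.1480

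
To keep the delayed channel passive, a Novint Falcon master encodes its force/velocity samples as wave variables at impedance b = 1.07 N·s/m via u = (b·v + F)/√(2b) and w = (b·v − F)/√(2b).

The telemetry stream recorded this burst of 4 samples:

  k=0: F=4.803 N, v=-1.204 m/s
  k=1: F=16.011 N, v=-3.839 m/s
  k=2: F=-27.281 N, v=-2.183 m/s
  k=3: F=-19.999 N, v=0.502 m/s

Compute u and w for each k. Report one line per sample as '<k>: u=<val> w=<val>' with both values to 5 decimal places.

0: u=2.40261 w=-4.16391
1: u=8.13691 w=-13.75288
2: u=-20.24563 w=17.05218
3: u=-13.30385 w=14.03822

k=0: b·v=1.07×(-1.204)=-1.28828; √(2b)=1.46287; u=(-1.28828+4.803)/1.46287=2.40261, w=(-1.28828−4.803)/1.46287=-4.16391
k=1: b·v=1.07×(-3.839)=-4.10773; √(2b)=1.46287; u=(-4.10773+16.011)/1.46287=8.13691, w=(-4.10773−16.011)/1.46287=-13.75288
k=2: b·v=1.07×(-2.183)=-2.33581; √(2b)=1.46287; u=(-2.33581+(-27.281))/1.46287=-20.24563, w=(-2.33581−(-27.281))/1.46287=17.05218
k=3: b·v=1.07×0.502=0.53714; √(2b)=1.46287; u=(0.53714+(-19.999))/1.46287=-13.30385, w=(0.53714−(-19.999))/1.46287=14.03822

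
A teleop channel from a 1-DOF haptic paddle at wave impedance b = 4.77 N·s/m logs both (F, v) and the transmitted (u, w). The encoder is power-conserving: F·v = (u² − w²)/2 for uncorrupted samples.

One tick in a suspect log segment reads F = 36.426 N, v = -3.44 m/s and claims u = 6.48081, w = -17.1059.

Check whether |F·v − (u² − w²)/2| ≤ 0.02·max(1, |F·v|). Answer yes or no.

F·v = 36.426×(-3.44) = -125.3054 W.
(u² − w²)/2 = (42.0009 − 292.6118)/2 = -125.3055 W.
|Δ| = 0.0000;  2% of max(1, |F·v|) = 2.5061.

yes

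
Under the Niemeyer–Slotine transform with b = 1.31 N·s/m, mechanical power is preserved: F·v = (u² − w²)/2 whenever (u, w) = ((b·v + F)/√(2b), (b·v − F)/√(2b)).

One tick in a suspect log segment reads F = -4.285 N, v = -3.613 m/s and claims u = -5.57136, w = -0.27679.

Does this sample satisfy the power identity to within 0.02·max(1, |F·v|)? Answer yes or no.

yes

F·v = (-4.285)×(-3.613) = 15.4817 W.
(u² − w²)/2 = (31.0401 − 0.0766)/2 = 15.4817 W.
|Δ| = 0.0000;  2% of max(1, |F·v|) = 0.3096.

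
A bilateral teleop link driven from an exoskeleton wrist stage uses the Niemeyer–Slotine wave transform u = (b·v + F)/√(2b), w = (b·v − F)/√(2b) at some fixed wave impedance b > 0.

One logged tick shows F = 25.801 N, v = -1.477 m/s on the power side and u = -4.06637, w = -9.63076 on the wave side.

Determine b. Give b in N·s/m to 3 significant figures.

u + w = -13.69713;  u + w = √(2b)·v, so √(2b) = -13.69713/(-1.477) = 9.27362.
b = (√(2b))²/2 = 85.99994/2 = 42.99997.
(Check via u − w = 2F/√(2b): u − w = 5.56439, 2F/√(2b) = 5.56439.)

b = 43 N·s/m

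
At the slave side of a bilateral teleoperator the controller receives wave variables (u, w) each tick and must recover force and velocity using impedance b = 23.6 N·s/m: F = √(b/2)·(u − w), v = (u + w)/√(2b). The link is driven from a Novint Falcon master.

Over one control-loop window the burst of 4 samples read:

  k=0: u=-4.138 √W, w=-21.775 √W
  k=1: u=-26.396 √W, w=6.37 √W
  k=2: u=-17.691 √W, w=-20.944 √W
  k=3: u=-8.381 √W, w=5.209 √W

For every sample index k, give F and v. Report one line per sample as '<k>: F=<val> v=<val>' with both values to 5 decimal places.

k=0: u−w=17.63700, u+w=-25.91300; √(b/2)=3.43511, √(2b)=6.87023; F=3.43511×17.637=60.58508, v=-25.91300/6.87023=-3.77178
k=1: u−w=-32.76600, u+w=-20.02600; √(b/2)=3.43511, √(2b)=6.87023; F=3.43511×(-32.766)=-112.55491, v=-20.02600/6.87023=-2.91490
k=2: u−w=3.25300, u+w=-38.63500; √(b/2)=3.43511, √(2b)=6.87023; F=3.43511×3.253=11.17442, v=-38.63500/6.87023=-5.62354
k=3: u−w=-13.59000, u+w=-3.17200; √(b/2)=3.43511, √(2b)=6.87023; F=3.43511×(-13.59)=-46.68318, v=-3.17200/6.87023=-0.46170

0: F=60.58508 v=-3.77178
1: F=-112.55491 v=-2.91490
2: F=11.17442 v=-5.62354
3: F=-46.68318 v=-0.46170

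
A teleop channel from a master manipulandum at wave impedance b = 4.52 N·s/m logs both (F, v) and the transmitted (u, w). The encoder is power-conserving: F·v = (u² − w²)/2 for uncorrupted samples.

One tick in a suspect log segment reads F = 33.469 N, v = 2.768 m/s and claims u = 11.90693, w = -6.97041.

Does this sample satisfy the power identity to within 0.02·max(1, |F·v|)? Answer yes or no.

no

F·v = 33.469×2.768 = 92.6422 W.
(u² − w²)/2 = (141.7750 − 48.5866)/2 = 46.5942 W.
|Δ| = 46.0480;  2% of max(1, |F·v|) = 1.8528.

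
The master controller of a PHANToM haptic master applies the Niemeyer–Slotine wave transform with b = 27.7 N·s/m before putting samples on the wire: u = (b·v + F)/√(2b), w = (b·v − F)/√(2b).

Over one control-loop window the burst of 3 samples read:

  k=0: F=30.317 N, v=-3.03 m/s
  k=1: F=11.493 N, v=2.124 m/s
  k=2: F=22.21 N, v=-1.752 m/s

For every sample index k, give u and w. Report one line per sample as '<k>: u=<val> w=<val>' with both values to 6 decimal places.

0: u=-7.203164 w=-15.349482
1: u=9.448702 w=6.360480
2: u=-3.536206 w=-9.504136

k=0: b·v=27.7×(-3.03)=-83.931000; √(2b)=7.443118; u=(-83.931000+30.317)/7.443118=-7.203164, w=(-83.931000−30.317)/7.443118=-15.349482
k=1: b·v=27.7×2.124=58.834800; √(2b)=7.443118; u=(58.834800+11.493)/7.443118=9.448702, w=(58.834800−11.493)/7.443118=6.360480
k=2: b·v=27.7×(-1.752)=-48.530400; √(2b)=7.443118; u=(-48.530400+22.21)/7.443118=-3.536206, w=(-48.530400−22.21)/7.443118=-9.504136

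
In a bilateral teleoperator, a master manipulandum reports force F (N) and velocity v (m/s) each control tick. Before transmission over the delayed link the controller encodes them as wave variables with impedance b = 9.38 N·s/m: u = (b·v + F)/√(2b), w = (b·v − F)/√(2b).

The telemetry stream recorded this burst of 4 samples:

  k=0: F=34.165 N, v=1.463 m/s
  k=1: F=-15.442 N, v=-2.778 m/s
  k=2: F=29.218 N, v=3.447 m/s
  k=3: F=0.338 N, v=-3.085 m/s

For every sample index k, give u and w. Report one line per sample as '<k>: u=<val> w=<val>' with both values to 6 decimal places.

k=0: b·v=9.38×1.463=13.722940; √(2b)=4.331282; u=(13.722940+34.165)/4.331282=11.056298, w=(13.722940−34.165)/4.331282=-4.719633
k=1: b·v=9.38×(-2.778)=-26.057640; √(2b)=4.331282; u=(-26.057640+(-15.442))/4.331282=-9.581377, w=(-26.057640−(-15.442))/4.331282=-2.450924
k=2: b·v=9.38×3.447=32.332860; √(2b)=4.331282; u=(32.332860+29.218)/4.331282=14.210773, w=(32.332860−29.218)/4.331282=0.719154
k=3: b·v=9.38×(-3.085)=-28.937300; √(2b)=4.331282; u=(-28.937300+0.338)/4.331282=-6.602965, w=(-28.937300−0.338)/4.331282=-6.759039

0: u=11.056298 w=-4.719633
1: u=-9.581377 w=-2.450924
2: u=14.210773 w=0.719154
3: u=-6.602965 w=-6.759039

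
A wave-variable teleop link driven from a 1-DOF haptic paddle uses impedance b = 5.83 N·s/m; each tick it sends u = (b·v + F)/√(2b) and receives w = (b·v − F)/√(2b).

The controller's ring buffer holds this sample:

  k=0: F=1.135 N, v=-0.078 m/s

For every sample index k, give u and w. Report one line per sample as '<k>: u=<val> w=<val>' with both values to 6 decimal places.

0: u=0.199217 w=-0.465561

k=0: b·v=5.83×(-0.078)=-0.454740; √(2b)=3.414674; u=(-0.454740+1.135)/3.414674=0.199217, w=(-0.454740−1.135)/3.414674=-0.465561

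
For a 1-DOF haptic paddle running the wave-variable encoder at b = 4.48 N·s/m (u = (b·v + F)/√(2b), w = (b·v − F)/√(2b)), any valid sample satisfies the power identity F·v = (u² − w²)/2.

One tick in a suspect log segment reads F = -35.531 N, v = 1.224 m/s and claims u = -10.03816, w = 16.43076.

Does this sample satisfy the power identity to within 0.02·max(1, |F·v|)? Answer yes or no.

F·v = (-35.531)×1.224 = -43.4899 W.
(u² − w²)/2 = (100.7647 − 269.9699)/2 = -84.6026 W.
|Δ| = 41.1127;  2% of max(1, |F·v|) = 0.8698.

no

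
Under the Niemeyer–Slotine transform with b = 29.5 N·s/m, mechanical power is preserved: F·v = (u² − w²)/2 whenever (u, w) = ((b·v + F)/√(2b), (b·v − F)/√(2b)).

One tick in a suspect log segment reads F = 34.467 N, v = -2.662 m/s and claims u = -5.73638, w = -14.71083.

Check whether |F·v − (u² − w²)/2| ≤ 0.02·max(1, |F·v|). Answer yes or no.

F·v = 34.467×(-2.662) = -91.7512 W.
(u² − w²)/2 = (32.9061 − 216.4085)/2 = -91.7512 W.
|Δ| = 0.0001;  2% of max(1, |F·v|) = 1.8350.

yes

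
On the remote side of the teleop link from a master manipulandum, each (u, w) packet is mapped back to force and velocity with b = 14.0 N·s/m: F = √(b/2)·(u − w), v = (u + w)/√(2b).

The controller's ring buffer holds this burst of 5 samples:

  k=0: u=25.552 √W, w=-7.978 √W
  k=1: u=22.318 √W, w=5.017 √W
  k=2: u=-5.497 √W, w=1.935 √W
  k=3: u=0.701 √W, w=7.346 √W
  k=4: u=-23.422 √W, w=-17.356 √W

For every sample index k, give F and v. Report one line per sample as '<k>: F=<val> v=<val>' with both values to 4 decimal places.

k=0: u−w=33.5300, u+w=17.5740; √(b/2)=2.6458, √(2b)=5.2915; F=2.6458×33.53=88.7120, v=17.5740/5.2915=3.3212
k=1: u−w=17.3010, u+w=27.3350; √(b/2)=2.6458, √(2b)=5.2915; F=2.6458×17.301=45.7741, v=27.3350/5.2915=5.1658
k=2: u−w=-7.4320, u+w=-3.5620; √(b/2)=2.6458, √(2b)=5.2915; F=2.6458×(-7.432)=-19.6632, v=-3.5620/5.2915=-0.6732
k=3: u−w=-6.6450, u+w=8.0470; √(b/2)=2.6458, √(2b)=5.2915; F=2.6458×(-6.645)=-17.5810, v=8.0470/5.2915=1.5207
k=4: u−w=-6.0660, u+w=-40.7780; √(b/2)=2.6458, √(2b)=5.2915; F=2.6458×(-6.066)=-16.0491, v=-40.7780/5.2915=-7.7063

0: F=88.7120 v=3.3212
1: F=45.7741 v=5.1658
2: F=-19.6632 v=-0.6732
3: F=-17.5810 v=1.5207
4: F=-16.0491 v=-7.7063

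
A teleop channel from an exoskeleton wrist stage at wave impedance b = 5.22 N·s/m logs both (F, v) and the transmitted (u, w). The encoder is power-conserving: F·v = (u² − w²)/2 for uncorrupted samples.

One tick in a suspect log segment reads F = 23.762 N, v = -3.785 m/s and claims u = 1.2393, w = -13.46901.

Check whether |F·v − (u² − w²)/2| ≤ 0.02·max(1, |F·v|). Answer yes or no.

yes

F·v = 23.762×(-3.785) = -89.9392 W.
(u² − w²)/2 = (1.5359 − 181.4142)/2 = -89.9392 W.
|Δ| = 0.0000;  2% of max(1, |F·v|) = 1.7988.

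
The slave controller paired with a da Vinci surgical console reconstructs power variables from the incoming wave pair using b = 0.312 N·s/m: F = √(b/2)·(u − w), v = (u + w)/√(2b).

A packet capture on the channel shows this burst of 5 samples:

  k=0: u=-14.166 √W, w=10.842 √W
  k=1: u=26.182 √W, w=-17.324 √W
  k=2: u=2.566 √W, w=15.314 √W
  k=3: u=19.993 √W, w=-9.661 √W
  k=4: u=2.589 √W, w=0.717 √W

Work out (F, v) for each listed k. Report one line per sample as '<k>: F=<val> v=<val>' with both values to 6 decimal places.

0: F=-9.877369 v=-4.207932
1: F=17.183493 v=11.213557
2: F=-5.035057 v=22.634725
3: F=11.712392 v=13.079529
4: F=0.739381 v=4.185145

k=0: u−w=-25.008000, u+w=-3.324000; √(b/2)=0.394968, √(2b)=0.789937; F=0.394968×(-25.008)=-9.877369, v=-3.324000/0.789937=-4.207932
k=1: u−w=43.506000, u+w=8.858000; √(b/2)=0.394968, √(2b)=0.789937; F=0.394968×43.506=17.183493, v=8.858000/0.789937=11.213557
k=2: u−w=-12.748000, u+w=17.880000; √(b/2)=0.394968, √(2b)=0.789937; F=0.394968×(-12.748)=-5.035057, v=17.880000/0.789937=22.634725
k=3: u−w=29.654000, u+w=10.332000; √(b/2)=0.394968, √(2b)=0.789937; F=0.394968×29.654=11.712392, v=10.332000/0.789937=13.079529
k=4: u−w=1.872000, u+w=3.306000; √(b/2)=0.394968, √(2b)=0.789937; F=0.394968×1.872=0.739381, v=3.306000/0.789937=4.185145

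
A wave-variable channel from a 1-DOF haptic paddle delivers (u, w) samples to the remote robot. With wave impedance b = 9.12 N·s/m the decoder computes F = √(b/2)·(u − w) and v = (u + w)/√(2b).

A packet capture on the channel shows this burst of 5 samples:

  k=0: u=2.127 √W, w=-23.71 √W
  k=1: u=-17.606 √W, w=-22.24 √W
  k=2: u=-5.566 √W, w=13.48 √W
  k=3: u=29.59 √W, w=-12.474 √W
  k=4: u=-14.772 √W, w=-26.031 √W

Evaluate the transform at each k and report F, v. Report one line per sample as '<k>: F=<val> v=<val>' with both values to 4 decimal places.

k=0: u−w=25.8370, u+w=-21.5830; √(b/2)=2.1354, √(2b)=4.2708; F=2.1354×25.837=55.1727, v=-21.5830/4.2708=-5.0536
k=1: u−w=4.6340, u+w=-39.8460; √(b/2)=2.1354, √(2b)=4.2708; F=2.1354×4.634=9.8955, v=-39.8460/4.2708=-9.3298
k=2: u−w=-19.0460, u+w=7.9140; √(b/2)=2.1354, √(2b)=4.2708; F=2.1354×(-19.046)=-40.6711, v=7.9140/4.2708=1.8530
k=3: u−w=42.0640, u+w=17.1160; √(b/2)=2.1354, √(2b)=4.2708; F=2.1354×42.064=89.8241, v=17.1160/4.2708=4.0077
k=4: u−w=11.2590, u+w=-40.8030; √(b/2)=2.1354, √(2b)=4.2708; F=2.1354×11.259=24.0426, v=-40.8030/4.2708=-9.5539

0: F=55.1727 v=-5.0536
1: F=9.8955 v=-9.3298
2: F=-40.6711 v=1.8530
3: F=89.8241 v=4.0077
4: F=24.0426 v=-9.5539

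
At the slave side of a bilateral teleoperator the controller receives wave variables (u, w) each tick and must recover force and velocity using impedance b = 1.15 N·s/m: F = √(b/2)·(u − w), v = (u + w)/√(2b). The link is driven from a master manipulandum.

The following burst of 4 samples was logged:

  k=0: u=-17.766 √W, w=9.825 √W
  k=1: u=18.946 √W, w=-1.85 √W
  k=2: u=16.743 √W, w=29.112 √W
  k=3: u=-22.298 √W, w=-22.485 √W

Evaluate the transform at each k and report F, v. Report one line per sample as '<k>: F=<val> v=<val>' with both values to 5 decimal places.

0: F=-20.92191 v=-5.23614
1: F=15.76935 v=11.27277
2: F=-9.37926 v=30.23589
3: F=0.14180 v=-29.52904

k=0: u−w=-27.59100, u+w=-7.94100; √(b/2)=0.75829, √(2b)=1.51658; F=0.75829×(-27.591)=-20.92191, v=-7.94100/1.51658=-5.23614
k=1: u−w=20.79600, u+w=17.09600; √(b/2)=0.75829, √(2b)=1.51658; F=0.75829×20.796=15.76935, v=17.09600/1.51658=11.27277
k=2: u−w=-12.36900, u+w=45.85500; √(b/2)=0.75829, √(2b)=1.51658; F=0.75829×(-12.369)=-9.37926, v=45.85500/1.51658=30.23589
k=3: u−w=0.18700, u+w=-44.78300; √(b/2)=0.75829, √(2b)=1.51658; F=0.75829×0.187=0.14180, v=-44.78300/1.51658=-29.52904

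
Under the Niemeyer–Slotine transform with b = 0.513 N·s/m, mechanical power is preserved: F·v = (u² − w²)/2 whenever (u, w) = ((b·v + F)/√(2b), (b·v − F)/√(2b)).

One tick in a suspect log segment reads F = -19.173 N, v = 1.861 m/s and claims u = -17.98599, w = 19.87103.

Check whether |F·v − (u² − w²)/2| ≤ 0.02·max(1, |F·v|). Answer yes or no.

yes

F·v = (-19.173)×1.861 = -35.68095 W.
(u² − w²)/2 = (323.49584 − 394.85783)/2 = -35.68100 W.
|Δ| = 0.00005;  2% of max(1, |F·v|) = 0.71362.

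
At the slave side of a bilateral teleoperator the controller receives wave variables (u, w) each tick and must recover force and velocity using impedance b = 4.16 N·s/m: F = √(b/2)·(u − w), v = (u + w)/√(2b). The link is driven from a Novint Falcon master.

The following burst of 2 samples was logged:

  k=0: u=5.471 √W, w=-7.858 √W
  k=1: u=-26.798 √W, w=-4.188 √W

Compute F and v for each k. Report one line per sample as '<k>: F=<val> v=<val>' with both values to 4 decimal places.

0: F=19.2234 v=-0.8275
1: F=-32.6086 v=-10.7425

k=0: u−w=13.3290, u+w=-2.3870; √(b/2)=1.4422, √(2b)=2.8844; F=1.4422×13.329=19.2234, v=-2.3870/2.8844=-0.8275
k=1: u−w=-22.6100, u+w=-30.9860; √(b/2)=1.4422, √(2b)=2.8844; F=1.4422×(-22.61)=-32.6086, v=-30.9860/2.8844=-10.7425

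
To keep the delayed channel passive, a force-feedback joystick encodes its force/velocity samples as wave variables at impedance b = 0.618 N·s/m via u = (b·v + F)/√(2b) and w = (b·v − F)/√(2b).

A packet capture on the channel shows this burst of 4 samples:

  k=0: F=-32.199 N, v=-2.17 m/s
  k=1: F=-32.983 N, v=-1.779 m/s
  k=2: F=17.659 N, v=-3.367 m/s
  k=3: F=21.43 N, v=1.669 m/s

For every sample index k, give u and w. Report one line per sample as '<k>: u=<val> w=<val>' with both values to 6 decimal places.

k=0: b·v=0.618×(-2.17)=-1.341060; √(2b)=1.111755; u=(-1.341060+(-32.199))/1.111755=-30.168561, w=(-1.341060−(-32.199))/1.111755=27.756052
k=1: b·v=0.618×(-1.779)=-1.099422; √(2b)=1.111755; u=(-1.099422+(-32.983))/1.111755=-30.656404, w=(-1.099422−(-32.983))/1.111755=28.678591
k=2: b·v=0.618×(-3.367)=-2.080806; √(2b)=1.111755; u=(-2.080806+17.659)/1.111755=14.012250, w=(-2.080806−17.659)/1.111755=-17.755530
k=3: b·v=0.618×1.669=1.031442; √(2b)=1.111755; u=(1.031442+21.43)/1.111755=20.203583, w=(1.031442−21.43)/1.111755=-18.348063

0: u=-30.168561 w=27.756052
1: u=-30.656404 w=28.678591
2: u=14.012250 w=-17.755530
3: u=20.203583 w=-18.348063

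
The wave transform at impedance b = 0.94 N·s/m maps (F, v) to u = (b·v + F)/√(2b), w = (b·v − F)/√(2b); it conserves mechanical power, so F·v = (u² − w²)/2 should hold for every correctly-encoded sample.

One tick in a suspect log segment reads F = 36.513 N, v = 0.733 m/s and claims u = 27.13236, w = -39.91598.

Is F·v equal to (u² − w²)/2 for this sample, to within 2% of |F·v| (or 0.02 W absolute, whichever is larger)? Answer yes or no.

no

F·v = 36.513×0.733 = 26.7640 W.
(u² − w²)/2 = (736.1650 − 1593.2855)/2 = -428.5603 W.
|Δ| = 455.3243;  2% of max(1, |F·v|) = 0.5353.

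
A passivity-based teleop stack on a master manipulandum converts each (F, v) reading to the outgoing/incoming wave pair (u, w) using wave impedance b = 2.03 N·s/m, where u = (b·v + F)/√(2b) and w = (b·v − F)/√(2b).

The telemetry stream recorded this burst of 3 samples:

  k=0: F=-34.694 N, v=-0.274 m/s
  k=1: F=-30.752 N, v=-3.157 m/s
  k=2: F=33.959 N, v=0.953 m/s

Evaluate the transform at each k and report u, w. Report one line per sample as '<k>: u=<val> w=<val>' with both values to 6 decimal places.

k=0: b·v=2.03×(-0.274)=-0.556220; √(2b)=2.014944; u=(-0.556220+(-34.694))/2.014944=-17.494390, w=(-0.556220−(-34.694))/2.014944=16.942296
k=1: b·v=2.03×(-3.157)=-6.408710; √(2b)=2.014944; u=(-6.408710+(-30.752))/2.014944=-18.442551, w=(-6.408710−(-30.752))/2.014944=12.081372
k=2: b·v=2.03×0.953=1.934590; √(2b)=2.014944; u=(1.934590+33.959)/2.014944=17.813690, w=(1.934590−33.959)/2.014944=-15.893448

0: u=-17.494390 w=16.942296
1: u=-18.442551 w=12.081372
2: u=17.813690 w=-15.893448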